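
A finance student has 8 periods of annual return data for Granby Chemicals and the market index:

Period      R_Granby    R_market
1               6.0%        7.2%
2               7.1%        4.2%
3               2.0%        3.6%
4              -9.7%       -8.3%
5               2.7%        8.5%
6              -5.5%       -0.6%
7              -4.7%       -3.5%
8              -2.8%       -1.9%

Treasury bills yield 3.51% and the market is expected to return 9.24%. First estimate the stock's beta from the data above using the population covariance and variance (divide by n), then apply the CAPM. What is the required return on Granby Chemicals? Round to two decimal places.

8.87%

Mean R_i = (6.0 + 7.1 + 2.0 − 9.7 + 2.7 − 5.5 − 4.7 − 2.8) / 8 = -0.6125%
Mean R_m = (7.2 + 4.2 + 3.6 − 8.3 + 8.5 − 0.6 − 3.5 − 1.9) / 8 = 1.1500%
Σ(R_i − R̄_i)(R_m − R̄_m) = 214.3850  ⇒  Cov = 214.3850 / 8 = 26.7981
Σ(R_m − R̄_m)² = 229.2200  ⇒  Var(R_m) = 229.2200 / 8 = 28.6525
β = Cov / Var(R_m) = 26.7981 / 28.6525 = 0.9353
MRP = 9.24% − 3.51% = 5.73%
E(R) = R_f + β × MRP = 3.51% + 0.9353 × 5.73% = 8.87%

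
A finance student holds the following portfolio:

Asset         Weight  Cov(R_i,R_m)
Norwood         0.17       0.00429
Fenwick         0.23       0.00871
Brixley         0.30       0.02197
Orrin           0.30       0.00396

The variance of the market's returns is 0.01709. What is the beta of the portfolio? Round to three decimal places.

β_Norwood = 0.00429 / 0.01709 = 0.2510
β_Fenwick = 0.00871 / 0.01709 = 0.5097
β_Brixley = 0.02197 / 0.01709 = 1.2855
β_Orrin = 0.00396 / 0.01709 = 0.2317
β_P = Σ w_i β_i = 0.17×0.2510 + 0.23×0.5097 + 0.30×1.2855 + 0.30×0.2317 = 0.6151

0.615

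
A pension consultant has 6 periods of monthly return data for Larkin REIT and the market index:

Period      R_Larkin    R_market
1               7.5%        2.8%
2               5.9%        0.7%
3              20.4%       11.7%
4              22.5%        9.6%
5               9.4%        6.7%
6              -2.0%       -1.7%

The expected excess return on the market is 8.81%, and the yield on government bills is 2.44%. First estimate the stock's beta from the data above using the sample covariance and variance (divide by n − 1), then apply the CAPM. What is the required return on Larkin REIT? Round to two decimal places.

17.20%

Mean R_i = (7.5 + 5.9 + 20.4 + 22.5 + 9.4 − 2.0) / 6 = 10.6167%
Mean R_m = (2.8 + 0.7 + 11.7 + 9.6 + 6.7 − 1.7) / 6 = 4.9667%
Σ(R_i − R̄_i)(R_m − R̄_m) = 229.8133  ⇒  Cov = 229.8133 / 5 = 45.9627
Σ(R_m − R̄_m)² = 137.1533  ⇒  Var(R_m) = 137.1533 / 5 = 27.4307
β = Cov / Var(R_m) = 45.9627 / 27.4307 = 1.6756
E(R) = R_f + β × MRP = 2.44% + 1.6756 × 8.81% = 17.20%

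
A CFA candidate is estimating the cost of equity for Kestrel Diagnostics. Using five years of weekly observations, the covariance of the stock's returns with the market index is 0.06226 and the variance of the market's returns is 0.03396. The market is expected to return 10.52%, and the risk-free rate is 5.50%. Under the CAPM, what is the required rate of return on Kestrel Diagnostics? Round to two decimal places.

β = Cov(R_i, R_m) / Var(R_m) = 0.06226 / 0.03396 = 1.8333
MRP = 10.52% − 5.50% = 5.02%
E(R) = R_f + β × MRP = 5.50% + 1.8333 × 5.02% = 14.70%

14.70%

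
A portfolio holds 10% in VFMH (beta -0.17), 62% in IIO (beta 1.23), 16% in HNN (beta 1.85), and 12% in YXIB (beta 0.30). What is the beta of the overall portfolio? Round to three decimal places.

1.078

β_P = Σ w_i β_i = 0.10×-0.17 + 0.62×1.23 + 0.16×1.85 + 0.12×0.30 = 1.0776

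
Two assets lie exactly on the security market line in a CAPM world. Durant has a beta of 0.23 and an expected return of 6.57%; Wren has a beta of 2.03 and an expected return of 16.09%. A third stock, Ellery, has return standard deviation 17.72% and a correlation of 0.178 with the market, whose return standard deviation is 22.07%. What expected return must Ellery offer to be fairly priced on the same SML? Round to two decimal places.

MRP = (16.09% − 6.57%) / (2.03 − 0.23) = 5.2889%
R_f = 6.57% − 0.23 × 5.2889% = 5.3536%
β_Ellery = ρ·σ_i/σ_m = 0.178 × 17.72 / 22.07 = 0.1429
E(R_Ellery) = R_f + β × MRP = 5.3536% + 0.1429 × 5.2889% = 6.11%

6.11%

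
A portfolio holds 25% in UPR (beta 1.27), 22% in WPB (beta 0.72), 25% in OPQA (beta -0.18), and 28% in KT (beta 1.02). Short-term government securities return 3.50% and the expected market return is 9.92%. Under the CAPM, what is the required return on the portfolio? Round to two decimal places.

8.10%

β_P = Σ w_i β_i = 0.25×1.27 + 0.22×0.72 + 0.25×-0.18 + 0.28×1.02 = 0.7165
MRP = 9.92% − 3.50% = 6.42%
E(R_P) = R_f + β_P × MRP = 3.50% + 0.7165 × 6.42% = 8.10%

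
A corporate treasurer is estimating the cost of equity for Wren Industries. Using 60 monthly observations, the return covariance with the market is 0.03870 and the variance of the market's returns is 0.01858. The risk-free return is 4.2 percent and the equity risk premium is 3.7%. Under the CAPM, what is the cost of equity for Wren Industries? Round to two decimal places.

β = Cov(R_i, R_m) / Var(R_m) = 0.03870 / 0.01858 = 2.0829
E(R) = R_f + β × MRP = 4.2% + 2.0829 × 3.7% = 11.91%

11.91%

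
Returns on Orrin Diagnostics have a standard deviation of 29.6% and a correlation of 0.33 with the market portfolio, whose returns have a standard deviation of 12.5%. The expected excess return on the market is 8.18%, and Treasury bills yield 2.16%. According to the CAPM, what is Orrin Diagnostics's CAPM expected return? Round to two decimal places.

β = ρ × σ_i / σ_m = 0.33 × 29.6% / 12.5% = 0.7814
E(R) = 2.16% + 0.7814 × 8.18% = 8.55%

8.55%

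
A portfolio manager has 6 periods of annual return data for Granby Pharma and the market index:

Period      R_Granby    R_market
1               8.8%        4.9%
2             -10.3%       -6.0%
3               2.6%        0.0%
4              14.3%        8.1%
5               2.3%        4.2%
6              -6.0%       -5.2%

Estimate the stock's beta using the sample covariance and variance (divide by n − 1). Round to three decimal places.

Mean R_i = (8.8 − 10.3 + 2.6 + 14.3 + 2.3 − 6.0) / 6 = 1.9500%
Mean R_m = (4.9 − 6.0 + 0.0 + 8.1 + 4.2 − 5.2) / 6 = 1.0000%
Σ(R_i − R̄_i)(R_m − R̄_m) = 249.9100  ⇒  Cov = 249.9100 / 5 = 49.9820
Σ(R_m − R̄_m)² = 164.3000  ⇒  Var(R_m) = 164.3000 / 5 = 32.8600
β = Cov / Var(R_m) = 49.9820 / 32.8600 = 1.5211

1.521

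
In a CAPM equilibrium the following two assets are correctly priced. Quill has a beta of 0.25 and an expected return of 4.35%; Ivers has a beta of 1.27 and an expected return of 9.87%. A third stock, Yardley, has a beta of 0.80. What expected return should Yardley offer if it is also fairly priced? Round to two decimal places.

7.33%

MRP (SML slope) = (9.87% − 4.35%) / (1.27 − 0.25) = 5.52% / 1.02 = 5.4118%
R_f (intercept) = 4.35% − 0.25 × 5.4118% = 2.9971%
E(R_Yardley) = R_f + β × MRP = 2.9971% + 0.80 × 5.4118% = 7.33%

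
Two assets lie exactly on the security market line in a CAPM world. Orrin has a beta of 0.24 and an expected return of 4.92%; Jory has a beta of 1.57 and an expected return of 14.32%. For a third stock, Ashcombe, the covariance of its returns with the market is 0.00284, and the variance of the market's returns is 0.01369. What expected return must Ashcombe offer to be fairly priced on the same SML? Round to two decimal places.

4.69%

MRP = (14.32% − 4.92%) / (1.57 − 0.24) = 7.0677%
R_f = 4.92% − 0.24 × 7.0677% = 3.2238%
β_Ashcombe = Cov / Var(R_m) = 0.00284 / 0.01369 = 0.2075
E(R_Ashcombe) = R_f + β × MRP = 3.2238% + 0.2075 × 7.0677% = 4.69%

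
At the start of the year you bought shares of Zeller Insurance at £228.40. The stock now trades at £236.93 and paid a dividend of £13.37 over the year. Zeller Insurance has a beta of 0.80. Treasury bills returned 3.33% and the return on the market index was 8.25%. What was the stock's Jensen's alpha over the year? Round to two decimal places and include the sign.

Realised HPR = (P1 + D1 − P0) / P0 = (236.93 + 13.37 − 228.40) / 228.40 = 21.90 / 228.40 = 9.5884%
MRP = 8.25% − 3.33% = 4.92%
CAPM required = R_f + β·MRP = 3.33% + 0.80 × 4.92% = 7.2660%
α = realised − required = 9.5884% − 7.2660% = +2.32%

+2.32%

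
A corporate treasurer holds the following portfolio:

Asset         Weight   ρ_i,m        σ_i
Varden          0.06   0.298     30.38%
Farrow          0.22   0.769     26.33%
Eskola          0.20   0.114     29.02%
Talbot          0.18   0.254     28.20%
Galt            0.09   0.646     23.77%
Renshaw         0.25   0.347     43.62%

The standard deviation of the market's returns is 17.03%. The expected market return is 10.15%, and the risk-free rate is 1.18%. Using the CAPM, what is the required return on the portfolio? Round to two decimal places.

β_Varden = 0.298 × 30.38% / 17.03% = 0.5316
β_Farrow = 0.769 × 26.33% / 17.03% = 1.1889
β_Eskola = 0.114 × 29.02% / 17.03% = 0.1943
β_Talbot = 0.254 × 28.20% / 17.03% = 0.4206
β_Galt = 0.646 × 23.77% / 17.03% = 0.9017
β_Renshaw = 0.347 × 43.62% / 17.03% = 0.8888
β_P = Σ w_i β_i = 0.06×0.5316 + 0.22×1.1889 + 0.20×0.1943 + 0.18×0.4206 + 0.09×0.9017 + 0.25×0.8888 = 0.7114
MRP = 10.15% − 1.18% = 8.97%
E(R_P) = R_f + β_P × MRP = 1.18% + 0.7114 × 8.97% = 7.56%

7.56%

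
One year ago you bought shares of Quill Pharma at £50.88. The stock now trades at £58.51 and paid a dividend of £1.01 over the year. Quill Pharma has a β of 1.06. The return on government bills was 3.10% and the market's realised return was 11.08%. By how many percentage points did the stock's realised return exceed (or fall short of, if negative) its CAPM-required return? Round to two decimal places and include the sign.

+5.42%

Realised HPR = (P1 + D1 − P0) / P0 = (58.51 + 1.01 − 50.88) / 50.88 = 8.64 / 50.88 = 16.9811%
MRP = 11.08% − 3.10% = 7.98%
CAPM required = R_f + β·MRP = 3.10% + 1.06 × 7.98% = 11.5588%
α = realised − required = 16.9811% − 11.5588% = +5.42%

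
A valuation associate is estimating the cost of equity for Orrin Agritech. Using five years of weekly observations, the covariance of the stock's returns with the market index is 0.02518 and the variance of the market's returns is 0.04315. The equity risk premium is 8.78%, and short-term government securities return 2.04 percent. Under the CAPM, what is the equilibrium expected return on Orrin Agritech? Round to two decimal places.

7.16%

β = Cov(R_i, R_m) / Var(R_m) = 0.02518 / 0.04315 = 0.5835
E(R) = R_f + β × MRP = 2.04% + 0.5835 × 8.78% = 7.16%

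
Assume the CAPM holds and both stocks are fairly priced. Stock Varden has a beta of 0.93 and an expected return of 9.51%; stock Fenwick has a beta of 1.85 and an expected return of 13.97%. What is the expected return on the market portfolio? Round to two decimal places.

9.85%

Both satisfy E(R) = R_f + β·MRP, so the slope of the SML is
MRP = (13.97% − 9.51%) / (1.85 − 0.93) = 4.46% / 0.92 = 4.8478%
R_f = E(R_Varden) − β_Varden·MRP = 9.51% − 0.93 × 4.8478% = 5.0015%
E(R_m) = R_f + MRP = 5.0015% + 4.8478% = 9.85%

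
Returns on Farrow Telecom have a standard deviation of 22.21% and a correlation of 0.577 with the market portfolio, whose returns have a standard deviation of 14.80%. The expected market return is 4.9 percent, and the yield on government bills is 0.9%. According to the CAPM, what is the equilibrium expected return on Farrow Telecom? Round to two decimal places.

4.36%

β = ρ × σ_i / σ_m = 0.577 × 22.21% / 14.80% = 0.8659
MRP = 4.9% − 0.9% = 4.00%
E(R) = 0.9% + 0.8659 × 4.0% = 4.36%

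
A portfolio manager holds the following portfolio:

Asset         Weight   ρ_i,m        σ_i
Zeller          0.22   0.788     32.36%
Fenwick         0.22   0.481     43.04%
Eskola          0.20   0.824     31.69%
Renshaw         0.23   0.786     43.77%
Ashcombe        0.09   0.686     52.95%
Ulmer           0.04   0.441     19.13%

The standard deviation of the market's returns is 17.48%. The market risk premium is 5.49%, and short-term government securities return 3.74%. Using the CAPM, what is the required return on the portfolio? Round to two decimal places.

β_Zeller = 0.788 × 32.36% / 17.48% = 1.4588
β_Fenwick = 0.481 × 43.04% / 17.48% = 1.1843
β_Eskola = 0.824 × 31.69% / 17.48% = 1.4939
β_Renshaw = 0.786 × 43.77% / 17.48% = 1.9681
β_Ashcombe = 0.686 × 52.95% / 17.48% = 2.0780
β_Ulmer = 0.441 × 19.13% / 17.48% = 0.4826
β_P = Σ w_i β_i = 0.22×1.4588 + 0.22×1.1843 + 0.20×1.4939 + 0.23×1.9681 + 0.09×2.0780 + 0.04×0.4826 = 1.5392
E(R_P) = R_f + β_P × MRP = 3.74% + 1.5392 × 5.49% = 12.19%

12.19%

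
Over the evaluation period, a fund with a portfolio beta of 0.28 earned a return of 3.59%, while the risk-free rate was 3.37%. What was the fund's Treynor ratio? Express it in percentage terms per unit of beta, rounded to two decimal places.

Treynor = (R_P − R_f) / β_P = (3.59% − 3.37%) / 0.2800 = 0.22% / 0.2800 = 0.79%

0.79%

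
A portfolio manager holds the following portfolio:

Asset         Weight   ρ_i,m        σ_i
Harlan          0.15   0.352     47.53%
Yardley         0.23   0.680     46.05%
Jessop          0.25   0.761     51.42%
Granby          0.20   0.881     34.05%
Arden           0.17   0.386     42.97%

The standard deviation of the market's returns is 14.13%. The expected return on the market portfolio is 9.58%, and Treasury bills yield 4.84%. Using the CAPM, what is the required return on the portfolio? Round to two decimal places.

14.34%

β_Harlan = 0.352 × 47.53% / 14.13% = 1.1840
β_Yardley = 0.680 × 46.05% / 14.13% = 2.2161
β_Jessop = 0.761 × 51.42% / 14.13% = 2.7693
β_Granby = 0.881 × 34.05% / 14.13% = 2.1230
β_Arden = 0.386 × 42.97% / 14.13% = 1.1738
β_P = Σ w_i β_i = 0.15×1.1840 + 0.23×2.2161 + 0.25×2.7693 + 0.20×2.1230 + 0.17×1.1738 = 2.0038
MRP = 9.58% − 4.84% = 4.74%
E(R_P) = R_f + β_P × MRP = 4.84% + 2.0038 × 4.74% = 14.34%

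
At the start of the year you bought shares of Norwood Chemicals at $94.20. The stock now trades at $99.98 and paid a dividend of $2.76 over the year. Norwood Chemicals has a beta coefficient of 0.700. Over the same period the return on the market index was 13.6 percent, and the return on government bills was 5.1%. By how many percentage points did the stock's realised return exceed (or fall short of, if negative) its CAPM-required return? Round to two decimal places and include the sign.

-1.98%

Realised HPR = (P1 + D1 − P0) / P0 = (99.98 + 2.76 − 94.20) / 94.20 = 8.54 / 94.20 = 9.0658%
MRP = 13.6% − 5.1% = 8.50%
CAPM required = R_f + β·MRP = 5.1% + 0.700 × 8.5% = 11.0500%
α = realised − required = 9.0658% − 11.0500% = -1.98%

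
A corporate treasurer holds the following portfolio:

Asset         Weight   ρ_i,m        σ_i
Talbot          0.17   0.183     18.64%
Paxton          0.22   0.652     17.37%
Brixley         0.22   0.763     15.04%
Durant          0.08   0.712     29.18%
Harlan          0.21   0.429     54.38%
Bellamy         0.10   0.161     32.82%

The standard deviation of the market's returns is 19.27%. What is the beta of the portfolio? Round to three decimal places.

0.658

β_Talbot = 0.183 × 18.64% / 19.27% = 0.1770
β_Paxton = 0.652 × 17.37% / 19.27% = 0.5877
β_Brixley = 0.763 × 15.04% / 19.27% = 0.5955
β_Durant = 0.712 × 29.18% / 19.27% = 1.0782
β_Harlan = 0.429 × 54.38% / 19.27% = 1.2106
β_Bellamy = 0.161 × 32.82% / 19.27% = 0.2742
β_P = Σ w_i β_i = 0.17×0.1770 + 0.22×0.5877 + 0.22×0.5955 + 0.08×1.0782 + 0.21×1.2106 + 0.10×0.2742 = 0.6583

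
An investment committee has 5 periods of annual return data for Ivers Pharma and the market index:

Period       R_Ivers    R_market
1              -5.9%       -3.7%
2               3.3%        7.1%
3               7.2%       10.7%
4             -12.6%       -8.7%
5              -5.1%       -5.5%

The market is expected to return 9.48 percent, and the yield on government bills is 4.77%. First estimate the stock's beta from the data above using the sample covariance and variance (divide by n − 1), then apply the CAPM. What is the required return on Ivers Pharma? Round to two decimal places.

9.07%

Mean R_i = (-5.9 + 3.3 + 7.2 − 12.6 − 5.1) / 5 = -2.6200%
Mean R_m = (-3.7 + 7.1 + 10.7 − 8.7 − 5.5) / 5 = -0.0200%
Σ(R_i − R̄_i)(R_m − R̄_m) = 259.7080  ⇒  Cov = 259.7080 / 4 = 64.9270
Σ(R_m − R̄_m)² = 284.5280  ⇒  Var(R_m) = 284.5280 / 4 = 71.1320
β = Cov / Var(R_m) = 64.9270 / 71.1320 = 0.9128
MRP = 9.48% − 4.77% = 4.71%
E(R) = R_f + β × MRP = 4.77% + 0.9128 × 4.71% = 9.07%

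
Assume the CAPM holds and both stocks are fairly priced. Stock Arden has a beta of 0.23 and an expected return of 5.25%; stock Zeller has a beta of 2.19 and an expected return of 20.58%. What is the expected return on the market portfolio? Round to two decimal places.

11.27%

Both satisfy E(R) = R_f + β·MRP, so the slope of the SML is
MRP = (20.58% − 5.25%) / (2.19 − 0.23) = 15.33% / 1.96 = 7.8214%
R_f = E(R_Arden) − β_Arden·MRP = 5.25% − 0.23 × 7.8214% = 3.4511%
E(R_m) = R_f + MRP = 3.4511% + 7.8214% = 11.27%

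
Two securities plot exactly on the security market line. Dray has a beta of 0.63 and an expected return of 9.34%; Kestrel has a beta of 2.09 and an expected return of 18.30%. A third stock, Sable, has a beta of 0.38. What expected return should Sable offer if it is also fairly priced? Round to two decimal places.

MRP (SML slope) = (18.30% − 9.34%) / (2.09 − 0.63) = 8.96% / 1.46 = 6.1370%
R_f (intercept) = 9.34% − 0.63 × 6.1370% = 5.4737%
E(R_Sable) = R_f + β × MRP = 5.4737% + 0.38 × 6.1370% = 7.81%

7.81%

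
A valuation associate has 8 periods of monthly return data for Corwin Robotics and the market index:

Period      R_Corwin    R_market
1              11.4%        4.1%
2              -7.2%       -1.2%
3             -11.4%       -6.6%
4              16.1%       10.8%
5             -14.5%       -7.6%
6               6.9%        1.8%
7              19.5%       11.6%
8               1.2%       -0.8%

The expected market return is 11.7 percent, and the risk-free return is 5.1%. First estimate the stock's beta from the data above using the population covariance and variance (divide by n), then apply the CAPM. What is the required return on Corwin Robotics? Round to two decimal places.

Mean R_i = (11.4 − 7.2 − 11.4 + 16.1 − 14.5 + 6.9 + 19.5 + 1.2) / 8 = 2.7500%
Mean R_m = (4.1 − 1.2 − 6.6 + 10.8 − 7.6 + 1.8 + 11.6 − 0.8) / 8 = 1.5125%
Σ(R_i − R̄_i)(R_m − R̄_m) = 619.0850  ⇒  Cov = 619.0850 / 8 = 77.3856
Σ(R_m − R̄_m)² = 356.3488  ⇒  Var(R_m) = 356.3488 / 8 = 44.5436
β = Cov / Var(R_m) = 77.3856 / 44.5436 = 1.7373
MRP = 11.7% − 5.1% = 6.60%
E(R) = R_f + β × MRP = 5.1% + 1.7373 × 6.6% = 16.57%

16.57%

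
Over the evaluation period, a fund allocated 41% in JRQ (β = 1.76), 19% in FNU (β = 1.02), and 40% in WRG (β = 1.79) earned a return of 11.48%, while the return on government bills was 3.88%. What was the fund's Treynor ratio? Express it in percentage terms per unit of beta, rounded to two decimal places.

4.66%

β_P = 0.41×1.76 + 0.19×1.02 + 0.40×1.79 = 1.6314
Treynor = (R_P − R_f) / β_P = (11.48% − 3.88%) / 1.6314 = 7.60% / 1.6314 = 4.66%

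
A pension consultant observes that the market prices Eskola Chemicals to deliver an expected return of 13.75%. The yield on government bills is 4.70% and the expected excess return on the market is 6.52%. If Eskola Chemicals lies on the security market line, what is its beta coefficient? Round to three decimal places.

β = (E(R) − R_f) / MRP = (13.75% − 4.70%) / 6.52% = 9.05% / 6.52% = 1.388

1.388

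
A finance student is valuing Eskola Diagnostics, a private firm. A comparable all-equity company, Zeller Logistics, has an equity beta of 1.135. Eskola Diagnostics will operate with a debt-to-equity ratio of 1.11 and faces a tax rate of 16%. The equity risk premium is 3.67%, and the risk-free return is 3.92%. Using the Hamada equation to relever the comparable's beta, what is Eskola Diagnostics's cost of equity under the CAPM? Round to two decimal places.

11.97%

β_L = β_U × [1 + (1 − t)(D/E)] = 1.135 × [1 + (1 − 0.16) × 1.11]
    = 1.135 × [1 + 0.84 × 1.11] = 1.135 × 1.9324 = 2.1933
E(R) = R_f + β_L × MRP = 3.92% + 2.1933 × 3.67% = 11.97%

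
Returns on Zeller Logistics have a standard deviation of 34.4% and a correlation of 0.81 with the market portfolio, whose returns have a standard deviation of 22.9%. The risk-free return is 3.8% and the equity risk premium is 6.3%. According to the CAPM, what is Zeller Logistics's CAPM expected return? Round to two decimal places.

11.47%

β = ρ × σ_i / σ_m = 0.81 × 34.4% / 22.9% = 1.2168
E(R) = 3.8% + 1.2168 × 6.3% = 11.47%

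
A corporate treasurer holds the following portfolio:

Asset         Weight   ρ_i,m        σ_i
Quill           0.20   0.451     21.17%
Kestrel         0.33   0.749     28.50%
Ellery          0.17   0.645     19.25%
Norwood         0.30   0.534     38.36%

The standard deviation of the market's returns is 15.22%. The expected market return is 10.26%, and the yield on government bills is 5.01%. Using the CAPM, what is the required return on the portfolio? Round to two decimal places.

10.95%

β_Quill = 0.451 × 21.17% / 15.22% = 0.6273
β_Kestrel = 0.749 × 28.50% / 15.22% = 1.4025
β_Ellery = 0.645 × 19.25% / 15.22% = 0.8158
β_Norwood = 0.534 × 38.36% / 15.22% = 1.3459
β_P = Σ w_i β_i = 0.20×0.6273 + 0.33×1.4025 + 0.17×0.8158 + 0.30×1.3459 = 1.1307
MRP = 10.26% − 5.01% = 5.25%
E(R_P) = R_f + β_P × MRP = 5.01% + 1.1307 × 5.25% = 10.95%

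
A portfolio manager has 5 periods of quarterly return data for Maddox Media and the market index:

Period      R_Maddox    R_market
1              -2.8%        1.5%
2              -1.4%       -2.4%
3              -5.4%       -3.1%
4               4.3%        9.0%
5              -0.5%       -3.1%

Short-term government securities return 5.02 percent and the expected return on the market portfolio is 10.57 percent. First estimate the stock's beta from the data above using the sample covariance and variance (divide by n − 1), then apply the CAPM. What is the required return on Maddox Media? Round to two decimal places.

8.03%

Mean R_i = (-2.8 − 1.4 − 5.4 + 4.3 − 0.5) / 5 = -1.1600%
Mean R_m = (1.5 − 2.4 − 3.1 + 9.0 − 3.1) / 5 = 0.3800%
Σ(R_i − R̄_i)(R_m − R̄_m) = 58.3540  ⇒  Cov = 58.3540 / 4 = 14.5885
Σ(R_m − R̄_m)² = 107.5080  ⇒  Var(R_m) = 107.5080 / 4 = 26.8770
β = Cov / Var(R_m) = 14.5885 / 26.8770 = 0.5428
MRP = 10.57% − 5.02% = 5.55%
E(R) = R_f + β × MRP = 5.02% + 0.5428 × 5.55% = 8.03%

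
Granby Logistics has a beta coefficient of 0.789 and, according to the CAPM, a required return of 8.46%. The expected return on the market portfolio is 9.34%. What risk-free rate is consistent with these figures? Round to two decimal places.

E(R) = R_f + β(E(R_m) − R_f) = R_f(1 − β) + β·E(R_m)
8.46% = R_f × (1 − 0.789) + 0.789 × 9.34%
8.46% = R_f × 0.211 + 7.36926%
R_f = (8.46% − 7.36926%) / 0.211 = 5.17%

5.17%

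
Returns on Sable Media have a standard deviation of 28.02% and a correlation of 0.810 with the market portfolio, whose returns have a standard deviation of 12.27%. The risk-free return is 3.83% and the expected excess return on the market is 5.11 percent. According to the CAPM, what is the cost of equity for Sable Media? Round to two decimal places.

13.28%

β = ρ × σ_i / σ_m = 0.810 × 28.02% / 12.27% = 1.8497
E(R) = 3.83% + 1.8497 × 5.11% = 13.28%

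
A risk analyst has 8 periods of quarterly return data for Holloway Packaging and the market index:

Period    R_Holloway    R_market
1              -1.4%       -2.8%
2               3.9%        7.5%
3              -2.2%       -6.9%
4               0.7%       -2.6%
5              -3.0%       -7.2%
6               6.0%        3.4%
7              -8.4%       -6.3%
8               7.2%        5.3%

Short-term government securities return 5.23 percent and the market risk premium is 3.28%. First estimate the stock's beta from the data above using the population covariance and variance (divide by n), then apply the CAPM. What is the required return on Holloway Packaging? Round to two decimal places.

Mean R_i = (-1.4 + 3.9 − 2.2 + 0.7 − 3.0 + 6.0 − 8.4 + 7.2) / 8 = 0.3500%
Mean R_m = (-2.8 + 7.5 − 6.9 − 2.6 − 7.2 + 3.4 − 6.3 + 5.3) / 8 = -1.2000%
Σ(R_i − R̄_i)(R_m − R̄_m) = 182.9700  ⇒  Cov = 182.9700 / 8 = 22.8713
Σ(R_m − R̄_m)² = 238.1200  ⇒  Var(R_m) = 238.1200 / 8 = 29.7650
β = Cov / Var(R_m) = 22.8713 / 29.7650 = 0.7684
E(R) = R_f + β × MRP = 5.23% + 0.7684 × 3.28% = 7.75%

7.75%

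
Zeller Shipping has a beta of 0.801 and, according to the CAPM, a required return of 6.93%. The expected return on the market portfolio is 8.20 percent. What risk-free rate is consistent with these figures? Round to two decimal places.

1.82%

E(R) = R_f + β(E(R_m) − R_f) = R_f(1 − β) + β·E(R_m)
6.93% = R_f × (1 − 0.801) + 0.801 × 8.20%
6.93% = R_f × 0.199 + 6.56820%
R_f = (6.93% − 6.56820%) / 0.199 = 1.82%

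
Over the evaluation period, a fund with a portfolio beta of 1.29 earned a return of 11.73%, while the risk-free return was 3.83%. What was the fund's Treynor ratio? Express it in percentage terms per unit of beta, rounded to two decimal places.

6.12%

Treynor = (R_P − R_f) / β_P = (11.73% − 3.83%) / 1.2900 = 7.90% / 1.2900 = 6.12%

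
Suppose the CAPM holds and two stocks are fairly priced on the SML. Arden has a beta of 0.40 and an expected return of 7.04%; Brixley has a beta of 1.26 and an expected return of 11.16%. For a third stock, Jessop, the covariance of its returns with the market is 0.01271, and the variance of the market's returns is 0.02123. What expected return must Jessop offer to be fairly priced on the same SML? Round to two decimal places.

7.99%

MRP = (11.16% − 7.04%) / (1.26 − 0.40) = 4.7907%
R_f = 7.04% − 0.40 × 4.7907% = 5.1237%
β_Jessop = Cov / Var(R_m) = 0.01271 / 0.02123 = 0.5987
E(R_Jessop) = R_f + β × MRP = 5.1237% + 0.5987 × 4.7907% = 7.99%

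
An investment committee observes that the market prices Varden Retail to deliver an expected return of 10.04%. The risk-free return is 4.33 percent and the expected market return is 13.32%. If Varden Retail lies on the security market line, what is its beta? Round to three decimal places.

0.635

MRP = 13.32% − 4.33% = 8.99%
β = (E(R) − R_f) / MRP = (10.04% − 4.33%) / 8.99% = 5.71% / 8.99% = 0.635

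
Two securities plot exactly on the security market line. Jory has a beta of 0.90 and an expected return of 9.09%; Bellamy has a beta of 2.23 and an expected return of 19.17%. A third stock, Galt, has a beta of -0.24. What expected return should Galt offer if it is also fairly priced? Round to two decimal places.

0.45%

MRP (SML slope) = (19.17% − 9.09%) / (2.23 − 0.90) = 10.08% / 1.33 = 7.5789%
R_f (intercept) = 9.09% − 0.90 × 7.5789% = 2.2690%
E(R_Galt) = R_f + β × MRP = 2.2690% + -0.24 × 7.5789% = 0.45%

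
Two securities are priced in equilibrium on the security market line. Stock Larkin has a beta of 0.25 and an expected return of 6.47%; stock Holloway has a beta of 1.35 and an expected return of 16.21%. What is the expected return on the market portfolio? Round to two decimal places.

Both satisfy E(R) = R_f + β·MRP, so the slope of the SML is
MRP = (16.21% − 6.47%) / (1.35 − 0.25) = 9.74% / 1.10 = 8.8545%
R_f = E(R_Larkin) − β_Larkin·MRP = 6.47% − 0.25 × 8.8545% = 4.2564%
E(R_m) = R_f + MRP = 4.2564% + 8.8545% = 13.11%

13.11%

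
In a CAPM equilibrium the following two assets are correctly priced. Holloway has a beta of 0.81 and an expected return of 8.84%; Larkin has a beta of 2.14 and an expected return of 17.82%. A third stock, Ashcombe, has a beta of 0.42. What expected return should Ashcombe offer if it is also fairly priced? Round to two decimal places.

MRP (SML slope) = (17.82% − 8.84%) / (2.14 − 0.81) = 8.98% / 1.33 = 6.7519%
R_f (intercept) = 8.84% − 0.81 × 6.7519% = 3.3710%
E(R_Ashcombe) = R_f + β × MRP = 3.3710% + 0.42 × 6.7519% = 6.21%

6.21%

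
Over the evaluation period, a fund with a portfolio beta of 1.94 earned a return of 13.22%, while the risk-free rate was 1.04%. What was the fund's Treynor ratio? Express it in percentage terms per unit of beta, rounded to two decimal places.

Treynor = (R_P − R_f) / β_P = (13.22% − 1.04%) / 1.9400 = 12.18% / 1.9400 = 6.28%

6.28%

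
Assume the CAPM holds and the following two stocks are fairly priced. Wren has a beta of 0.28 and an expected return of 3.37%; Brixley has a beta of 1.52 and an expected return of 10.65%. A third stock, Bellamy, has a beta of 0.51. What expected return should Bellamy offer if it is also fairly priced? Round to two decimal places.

MRP (SML slope) = (10.65% − 3.37%) / (1.52 − 0.28) = 7.28% / 1.24 = 5.8710%
R_f (intercept) = 3.37% − 0.28 × 5.8710% = 1.7261%
E(R_Bellamy) = R_f + β × MRP = 1.7261% + 0.51 × 5.8710% = 4.72%

4.72%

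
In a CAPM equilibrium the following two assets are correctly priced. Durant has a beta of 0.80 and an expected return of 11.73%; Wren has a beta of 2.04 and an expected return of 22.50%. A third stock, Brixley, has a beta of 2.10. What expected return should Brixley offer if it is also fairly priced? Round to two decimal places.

23.02%

MRP (SML slope) = (22.50% − 11.73%) / (2.04 − 0.80) = 10.77% / 1.24 = 8.6855%
R_f (intercept) = 11.73% − 0.80 × 8.6855% = 4.7816%
E(R_Brixley) = R_f + β × MRP = 4.7816% + 2.10 × 8.6855% = 23.02%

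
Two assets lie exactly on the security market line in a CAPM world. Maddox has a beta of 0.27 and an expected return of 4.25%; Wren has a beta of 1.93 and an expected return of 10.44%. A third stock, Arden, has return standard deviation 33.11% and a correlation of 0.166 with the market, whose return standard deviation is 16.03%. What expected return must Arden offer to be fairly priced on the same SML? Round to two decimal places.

4.52%

MRP = (10.44% − 4.25%) / (1.93 − 0.27) = 3.7289%
R_f = 4.25% − 0.27 × 3.7289% = 3.2432%
β_Arden = ρ·σ_i/σ_m = 0.166 × 33.11 / 16.03 = 0.3429
E(R_Arden) = R_f + β × MRP = 3.2432% + 0.3429 × 3.7289% = 4.52%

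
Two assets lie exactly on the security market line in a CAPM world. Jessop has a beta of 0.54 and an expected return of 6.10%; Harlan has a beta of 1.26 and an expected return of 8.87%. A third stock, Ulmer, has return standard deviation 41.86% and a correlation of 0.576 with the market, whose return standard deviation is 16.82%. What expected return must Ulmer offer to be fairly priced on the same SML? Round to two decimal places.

9.54%

MRP = (8.87% − 6.10%) / (1.26 − 0.54) = 3.8472%
R_f = 6.10% − 0.54 × 3.8472% = 4.0225%
β_Ulmer = ρ·σ_i/σ_m = 0.576 × 41.86 / 16.82 = 1.4335
E(R_Ulmer) = R_f + β × MRP = 4.0225% + 1.4335 × 3.8472% = 9.54%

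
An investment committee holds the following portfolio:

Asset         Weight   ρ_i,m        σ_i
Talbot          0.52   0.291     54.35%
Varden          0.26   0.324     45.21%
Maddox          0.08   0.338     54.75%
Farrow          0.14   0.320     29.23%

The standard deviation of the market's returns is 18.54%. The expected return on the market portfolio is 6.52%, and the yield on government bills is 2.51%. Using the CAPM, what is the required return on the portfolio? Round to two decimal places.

5.72%

β_Talbot = 0.291 × 54.35% / 18.54% = 0.8531
β_Varden = 0.324 × 45.21% / 18.54% = 0.7901
β_Maddox = 0.338 × 54.75% / 18.54% = 0.9981
β_Farrow = 0.320 × 29.23% / 18.54% = 0.5045
β_P = Σ w_i β_i = 0.52×0.8531 + 0.26×0.7901 + 0.08×0.9981 + 0.14×0.5045 = 0.7995
MRP = 6.52% − 2.51% = 4.01%
E(R_P) = R_f + β_P × MRP = 2.51% + 0.7995 × 4.01% = 5.72%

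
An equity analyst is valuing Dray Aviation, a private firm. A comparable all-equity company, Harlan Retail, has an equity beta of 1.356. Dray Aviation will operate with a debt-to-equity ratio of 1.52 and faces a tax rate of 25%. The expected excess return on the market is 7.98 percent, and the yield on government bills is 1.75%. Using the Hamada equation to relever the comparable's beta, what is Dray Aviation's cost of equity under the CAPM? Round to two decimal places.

24.91%

β_L = β_U × [1 + (1 − t)(D/E)] = 1.356 × [1 + (1 − 0.25) × 1.52]
    = 1.356 × [1 + 0.75 × 1.52] = 1.356 × 2.1400 = 2.9018
E(R) = R_f + β_L × MRP = 1.75% + 2.9018 × 7.98% = 24.91%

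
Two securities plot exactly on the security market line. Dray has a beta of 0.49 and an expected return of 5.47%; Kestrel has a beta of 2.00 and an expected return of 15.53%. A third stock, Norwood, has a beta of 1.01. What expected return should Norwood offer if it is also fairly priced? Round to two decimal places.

MRP (SML slope) = (15.53% − 5.47%) / (2.00 − 0.49) = 10.06% / 1.51 = 6.6623%
R_f (intercept) = 5.47% − 0.49 × 6.6623% = 2.2055%
E(R_Norwood) = R_f + β × MRP = 2.2055% + 1.01 × 6.6623% = 8.93%

8.93%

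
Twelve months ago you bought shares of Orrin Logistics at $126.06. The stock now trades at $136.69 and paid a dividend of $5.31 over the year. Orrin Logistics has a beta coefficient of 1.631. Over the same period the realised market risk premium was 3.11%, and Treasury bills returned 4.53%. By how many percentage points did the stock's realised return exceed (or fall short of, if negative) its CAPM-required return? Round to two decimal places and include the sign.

Realised HPR = (P1 + D1 − P0) / P0 = (136.69 + 5.31 − 126.06) / 126.06 = 15.94 / 126.06 = 12.6448%
CAPM required = R_f + β·MRP = 4.53% + 1.631 × 3.11% = 9.60241%
α = realised − required = 12.6448% − 9.60241% = +3.04%

+3.04%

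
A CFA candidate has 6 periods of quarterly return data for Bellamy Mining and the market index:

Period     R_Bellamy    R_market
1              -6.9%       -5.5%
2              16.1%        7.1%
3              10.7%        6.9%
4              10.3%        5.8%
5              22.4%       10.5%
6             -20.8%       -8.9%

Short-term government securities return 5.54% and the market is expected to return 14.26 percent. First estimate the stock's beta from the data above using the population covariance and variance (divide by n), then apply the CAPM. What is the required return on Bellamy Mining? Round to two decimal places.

23.08%

Mean R_i = (-6.9 + 16.1 + 10.7 + 10.3 + 22.4 − 20.8) / 6 = 5.3000%
Mean R_m = (-5.5 + 7.1 + 6.9 + 5.8 + 10.5 − 8.9) / 6 = 2.6500%
Σ(R_i − R̄_i)(R_m − R̄_m) = 621.8800  ⇒  Cov = 621.8800 / 6 = 103.6467
Σ(R_m − R̄_m)² = 309.2350  ⇒  Var(R_m) = 309.2350 / 6 = 51.5392
β = Cov / Var(R_m) = 103.6467 / 51.5392 = 2.0110
MRP = 14.26% − 5.54% = 8.72%
E(R) = R_f + β × MRP = 5.54% + 2.0110 × 8.72% = 23.08%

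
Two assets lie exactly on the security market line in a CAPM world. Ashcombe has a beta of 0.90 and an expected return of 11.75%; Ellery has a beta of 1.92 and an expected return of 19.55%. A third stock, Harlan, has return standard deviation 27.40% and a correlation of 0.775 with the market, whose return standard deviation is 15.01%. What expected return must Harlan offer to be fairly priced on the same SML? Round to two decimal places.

MRP = (19.55% − 11.75%) / (1.92 − 0.90) = 7.6471%
R_f = 11.75% − 0.90 × 7.6471% = 4.8676%
β_Harlan = ρ·σ_i/σ_m = 0.775 × 27.40 / 15.01 = 1.4147
E(R_Harlan) = R_f + β × MRP = 4.8676% + 1.4147 × 7.6471% = 15.69%

15.69%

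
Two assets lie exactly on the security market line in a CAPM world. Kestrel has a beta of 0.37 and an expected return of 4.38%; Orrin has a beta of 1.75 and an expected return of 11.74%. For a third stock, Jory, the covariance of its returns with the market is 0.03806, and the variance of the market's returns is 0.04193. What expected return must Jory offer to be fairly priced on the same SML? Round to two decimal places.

MRP = (11.74% − 4.38%) / (1.75 − 0.37) = 5.3333%
R_f = 4.38% − 0.37 × 5.3333% = 2.4067%
β_Jory = Cov / Var(R_m) = 0.03806 / 0.04193 = 0.9077
E(R_Jory) = R_f + β × MRP = 2.4067% + 0.9077 × 5.3333% = 7.25%

7.25%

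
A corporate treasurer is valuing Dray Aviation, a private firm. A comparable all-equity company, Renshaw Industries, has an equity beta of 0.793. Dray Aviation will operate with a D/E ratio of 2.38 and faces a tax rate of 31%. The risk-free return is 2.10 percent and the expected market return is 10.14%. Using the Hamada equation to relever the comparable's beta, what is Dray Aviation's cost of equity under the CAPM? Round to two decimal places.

β_L = β_U × [1 + (1 − t)(D/E)] = 0.793 × [1 + (1 − 0.31) × 2.38]
    = 0.793 × [1 + 0.69 × 2.38] = 0.793 × 2.6422 = 2.0953
MRP = 10.14% − 2.10% = 8.04%
E(R) = R_f + β_L × MRP = 2.10% + 2.0953 × 8.04% = 18.95%

18.95%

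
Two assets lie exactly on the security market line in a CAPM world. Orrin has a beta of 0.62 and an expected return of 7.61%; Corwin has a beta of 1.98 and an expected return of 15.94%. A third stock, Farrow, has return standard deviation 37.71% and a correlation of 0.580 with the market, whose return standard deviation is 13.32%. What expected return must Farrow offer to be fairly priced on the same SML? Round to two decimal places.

MRP = (15.94% − 7.61%) / (1.98 − 0.62) = 6.1250%
R_f = 7.61% − 0.62 × 6.1250% = 3.8125%
β_Farrow = ρ·σ_i/σ_m = 0.580 × 37.71 / 13.32 = 1.6420
E(R_Farrow) = R_f + β × MRP = 3.8125% + 1.6420 × 6.1250% = 13.87%

13.87%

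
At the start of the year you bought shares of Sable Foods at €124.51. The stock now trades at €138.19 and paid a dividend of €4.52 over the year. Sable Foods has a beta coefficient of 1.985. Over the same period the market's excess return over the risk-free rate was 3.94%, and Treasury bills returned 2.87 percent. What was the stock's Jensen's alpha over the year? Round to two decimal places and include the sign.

Realised HPR = (P1 + D1 − P0) / P0 = (138.19 + 4.52 − 124.51) / 124.51 = 18.20 / 124.51 = 14.6173%
CAPM required = R_f + β·MRP = 2.87% + 1.985 × 3.94% = 10.69090%
α = realised − required = 14.6173% − 10.69090% = +3.93%

+3.93%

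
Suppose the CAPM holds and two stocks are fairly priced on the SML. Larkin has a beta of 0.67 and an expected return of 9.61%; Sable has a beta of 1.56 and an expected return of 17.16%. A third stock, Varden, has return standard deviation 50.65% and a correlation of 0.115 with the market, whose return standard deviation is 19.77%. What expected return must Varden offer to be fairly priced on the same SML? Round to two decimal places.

6.43%

MRP = (17.16% − 9.61%) / (1.56 − 0.67) = 8.4831%
R_f = 9.61% − 0.67 × 8.4831% = 3.9263%
β_Varden = ρ·σ_i/σ_m = 0.115 × 50.65 / 19.77 = 0.2946
E(R_Varden) = R_f + β × MRP = 3.9263% + 0.2946 × 8.4831% = 6.43%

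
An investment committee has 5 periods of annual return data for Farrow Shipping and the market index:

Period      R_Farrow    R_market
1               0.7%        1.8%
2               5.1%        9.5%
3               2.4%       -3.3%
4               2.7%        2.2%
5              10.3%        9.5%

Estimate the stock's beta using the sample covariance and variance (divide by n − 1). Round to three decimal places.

0.509

Mean R_i = (0.7 + 5.1 + 2.4 + 2.7 + 10.3) / 5 = 4.2400%
Mean R_m = (1.8 + 9.5 − 3.3 + 2.2 + 9.5) / 5 = 3.9400%
Σ(R_i − R̄_i)(R_m − R̄_m) = 62.0520  ⇒  Cov = 62.0520 / 4 = 15.5130
Σ(R_m − R̄_m)² = 121.8520  ⇒  Var(R_m) = 121.8520 / 4 = 30.4630
β = Cov / Var(R_m) = 15.5130 / 30.4630 = 0.5092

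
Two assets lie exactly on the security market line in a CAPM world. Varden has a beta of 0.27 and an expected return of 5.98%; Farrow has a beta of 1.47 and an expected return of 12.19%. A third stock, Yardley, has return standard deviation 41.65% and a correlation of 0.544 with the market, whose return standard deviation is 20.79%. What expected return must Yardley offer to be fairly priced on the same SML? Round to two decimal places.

10.22%

MRP = (12.19% − 5.98%) / (1.47 − 0.27) = 5.1750%
R_f = 5.98% − 0.27 × 5.1750% = 4.5828%
β_Yardley = ρ·σ_i/σ_m = 0.544 × 41.65 / 20.79 = 1.0898
E(R_Yardley) = R_f + β × MRP = 4.5828% + 1.0898 × 5.1750% = 10.22%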